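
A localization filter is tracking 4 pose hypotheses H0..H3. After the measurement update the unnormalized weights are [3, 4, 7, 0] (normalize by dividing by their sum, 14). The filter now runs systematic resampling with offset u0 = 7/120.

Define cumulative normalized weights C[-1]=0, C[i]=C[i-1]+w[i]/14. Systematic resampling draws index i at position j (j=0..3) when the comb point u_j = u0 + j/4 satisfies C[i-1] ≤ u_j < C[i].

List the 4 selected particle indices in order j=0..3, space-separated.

C = [3/14, 1/2, 1, 1]
j=0: u_0=7/120 ∈ [0, 3/14) → index 0
j=1: u_1=37/120 ∈ [3/14, 1/2) → index 1
j=2: u_2=67/120 ∈ [1/2, 1) → index 2
j=3: u_3=97/120 ∈ [1/2, 1) → index 2

0 1 2 2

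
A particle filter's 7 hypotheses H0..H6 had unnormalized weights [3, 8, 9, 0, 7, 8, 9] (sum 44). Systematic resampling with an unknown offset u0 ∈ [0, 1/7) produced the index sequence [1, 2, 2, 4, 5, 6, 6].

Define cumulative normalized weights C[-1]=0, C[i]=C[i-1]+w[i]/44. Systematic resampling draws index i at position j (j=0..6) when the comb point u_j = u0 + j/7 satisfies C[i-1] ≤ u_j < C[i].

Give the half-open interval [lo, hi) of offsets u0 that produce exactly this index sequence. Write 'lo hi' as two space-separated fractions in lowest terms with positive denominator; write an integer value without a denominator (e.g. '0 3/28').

3/28 1/7

C = [3/44, 1/4, 5/11, 5/11, 27/44, 35/44, 1]
j=0 picked index 1: u0 ∈ [3/44, 1/4)
j=1 picked index 2: u0 ∈ [3/28, 24/77)
j=2 picked index 2: u0 ∈ [-1/28, 13/77)
j=3 picked index 4: u0 ∈ [2/77, 57/308)
j=4 picked index 5: u0 ∈ [13/308, 69/308)
j=5 picked index 6: u0 ∈ [25/308, 2/7)
j=6 picked index 6: u0 ∈ [-19/308, 1/7)
intersection: [3/28, 1/7)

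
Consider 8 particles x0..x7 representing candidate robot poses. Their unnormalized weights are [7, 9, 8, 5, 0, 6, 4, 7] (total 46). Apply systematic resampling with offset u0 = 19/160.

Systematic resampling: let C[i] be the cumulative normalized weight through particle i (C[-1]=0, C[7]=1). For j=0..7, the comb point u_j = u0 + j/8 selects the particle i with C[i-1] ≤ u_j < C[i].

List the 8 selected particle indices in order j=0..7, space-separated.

0 1 2 2 3 5 7 7

C = [7/46, 8/23, 12/23, 29/46, 29/46, 35/46, 39/46, 1]
j=0: u_0=19/160 ∈ [0, 7/46) → index 0
j=1: u_1=39/160 ∈ [7/46, 8/23) → index 1
j=2: u_2=59/160 ∈ [8/23, 12/23) → index 2
j=3: u_3=79/160 ∈ [8/23, 12/23) → index 2
j=4: u_4=99/160 ∈ [12/23, 29/46) → index 3
j=5: u_5=119/160 ∈ [29/46, 35/46) → index 5
j=6: u_6=139/160 ∈ [39/46, 1) → index 7
j=7: u_7=159/160 ∈ [39/46, 1) → index 7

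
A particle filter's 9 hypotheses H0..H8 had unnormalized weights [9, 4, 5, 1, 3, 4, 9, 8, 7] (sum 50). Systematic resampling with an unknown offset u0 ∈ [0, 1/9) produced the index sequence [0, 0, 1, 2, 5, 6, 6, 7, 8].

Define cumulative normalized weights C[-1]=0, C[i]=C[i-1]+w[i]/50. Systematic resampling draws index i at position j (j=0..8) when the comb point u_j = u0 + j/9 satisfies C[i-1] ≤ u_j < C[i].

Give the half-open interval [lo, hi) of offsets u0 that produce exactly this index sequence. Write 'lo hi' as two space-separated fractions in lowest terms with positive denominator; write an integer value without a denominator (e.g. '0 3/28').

C = [9/50, 13/50, 9/25, 19/50, 11/25, 13/25, 7/10, 43/50, 1]
j=0 picked index 0: u0 ∈ [0, 9/50)
j=1 picked index 0: u0 ∈ [-1/9, 31/450)
j=2 picked index 1: u0 ∈ [-19/450, 17/450)
j=3 picked index 2: u0 ∈ [-11/150, 2/75)
j=4 picked index 5: u0 ∈ [-1/225, 17/225)
j=5 picked index 6: u0 ∈ [-8/225, 13/90)
j=6 picked index 6: u0 ∈ [-11/75, 1/30)
j=7 picked index 7: u0 ∈ [-7/90, 37/450)
j=8 picked index 8: u0 ∈ [-13/450, 1/9)
intersection: [0, 2/75)

0 2/75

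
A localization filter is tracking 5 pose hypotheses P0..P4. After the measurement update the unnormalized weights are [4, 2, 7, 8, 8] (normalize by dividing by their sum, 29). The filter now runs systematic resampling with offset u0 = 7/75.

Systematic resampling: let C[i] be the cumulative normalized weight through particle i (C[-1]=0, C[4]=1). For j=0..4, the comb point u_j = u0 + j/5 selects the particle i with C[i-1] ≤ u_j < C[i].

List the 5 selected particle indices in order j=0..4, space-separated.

0 2 3 3 4

C = [4/29, 6/29, 13/29, 21/29, 1]
j=0: u_0=7/75 ∈ [0, 4/29) → index 0
j=1: u_1=22/75 ∈ [6/29, 13/29) → index 2
j=2: u_2=37/75 ∈ [13/29, 21/29) → index 3
j=3: u_3=52/75 ∈ [13/29, 21/29) → index 3
j=4: u_4=67/75 ∈ [21/29, 1) → index 4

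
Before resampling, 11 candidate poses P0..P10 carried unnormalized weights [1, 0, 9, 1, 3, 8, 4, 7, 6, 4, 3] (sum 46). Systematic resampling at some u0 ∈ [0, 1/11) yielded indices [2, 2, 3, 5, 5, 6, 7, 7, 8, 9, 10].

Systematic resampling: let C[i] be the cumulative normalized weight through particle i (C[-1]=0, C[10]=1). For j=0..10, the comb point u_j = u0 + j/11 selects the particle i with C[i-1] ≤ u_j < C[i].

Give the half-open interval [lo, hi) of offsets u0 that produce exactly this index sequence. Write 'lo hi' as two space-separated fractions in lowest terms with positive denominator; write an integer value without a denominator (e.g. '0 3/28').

9/253 29/506

C = [1/46, 1/46, 5/23, 11/46, 7/23, 11/23, 13/23, 33/46, 39/46, 43/46, 1]
j=0 picked index 2: u0 ∈ [1/46, 5/23)
j=1 picked index 2: u0 ∈ [-35/506, 32/253)
j=2 picked index 3: u0 ∈ [9/253, 29/506)
j=3 picked index 5: u0 ∈ [8/253, 52/253)
j=4 picked index 5: u0 ∈ [-15/253, 29/253)
j=5 picked index 6: u0 ∈ [6/253, 28/253)
j=6 picked index 7: u0 ∈ [5/253, 87/506)
j=7 picked index 7: u0 ∈ [-18/253, 41/506)
j=8 picked index 8: u0 ∈ [-5/506, 61/506)
j=9 picked index 9: u0 ∈ [15/506, 59/506)
j=10 picked index 10: u0 ∈ [13/506, 1/11)
intersection: [9/253, 29/506)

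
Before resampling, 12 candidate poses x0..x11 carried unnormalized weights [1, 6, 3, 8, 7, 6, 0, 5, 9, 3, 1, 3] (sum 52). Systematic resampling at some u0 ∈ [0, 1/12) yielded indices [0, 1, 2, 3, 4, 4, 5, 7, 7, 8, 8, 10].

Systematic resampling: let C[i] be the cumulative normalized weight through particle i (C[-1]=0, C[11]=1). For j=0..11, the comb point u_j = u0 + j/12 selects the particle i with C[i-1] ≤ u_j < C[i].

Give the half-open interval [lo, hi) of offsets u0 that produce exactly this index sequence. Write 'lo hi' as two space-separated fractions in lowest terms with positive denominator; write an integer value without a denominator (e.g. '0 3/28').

1/78 1/52

C = [1/52, 7/52, 5/26, 9/26, 25/52, 31/52, 31/52, 9/13, 45/52, 12/13, 49/52, 1]
j=0 picked index 0: u0 ∈ [0, 1/52)
j=1 picked index 1: u0 ∈ [-5/78, 2/39)
j=2 picked index 2: u0 ∈ [-5/156, 1/39)
j=3 picked index 3: u0 ∈ [-3/52, 5/52)
j=4 picked index 4: u0 ∈ [1/78, 23/156)
j=5 picked index 4: u0 ∈ [-11/156, 5/78)
j=6 picked index 5: u0 ∈ [-1/52, 5/52)
j=7 picked index 7: u0 ∈ [1/78, 17/156)
j=8 picked index 7: u0 ∈ [-11/156, 1/39)
j=9 picked index 8: u0 ∈ [-3/52, 3/26)
j=10 picked index 8: u0 ∈ [-11/78, 5/156)
j=11 picked index 10: u0 ∈ [1/156, 1/39)
intersection: [1/78, 1/52)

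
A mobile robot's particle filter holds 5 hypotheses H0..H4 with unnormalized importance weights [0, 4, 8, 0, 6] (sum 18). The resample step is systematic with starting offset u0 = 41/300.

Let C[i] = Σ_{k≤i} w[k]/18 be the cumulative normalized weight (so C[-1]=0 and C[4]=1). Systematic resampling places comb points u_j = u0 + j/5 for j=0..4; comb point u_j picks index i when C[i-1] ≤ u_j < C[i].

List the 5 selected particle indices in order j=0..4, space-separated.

C = [0, 2/9, 2/3, 2/3, 1]
j=0: u_0=41/300 ∈ [0, 2/9) → index 1
j=1: u_1=101/300 ∈ [2/9, 2/3) → index 2
j=2: u_2=161/300 ∈ [2/9, 2/3) → index 2
j=3: u_3=221/300 ∈ [2/3, 1) → index 4
j=4: u_4=281/300 ∈ [2/3, 1) → index 4

1 2 2 4 4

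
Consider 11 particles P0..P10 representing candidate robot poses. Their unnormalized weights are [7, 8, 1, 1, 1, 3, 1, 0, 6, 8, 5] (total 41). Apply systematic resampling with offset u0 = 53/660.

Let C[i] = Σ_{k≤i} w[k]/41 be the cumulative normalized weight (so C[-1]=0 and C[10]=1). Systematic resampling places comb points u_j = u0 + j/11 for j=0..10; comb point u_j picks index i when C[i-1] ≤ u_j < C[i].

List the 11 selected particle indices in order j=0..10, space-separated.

C = [7/41, 15/41, 16/41, 17/41, 18/41, 21/41, 22/41, 22/41, 28/41, 36/41, 1]
j=0: u_0=53/660 ∈ [0, 7/41) → index 0
j=1: u_1=113/660 ∈ [7/41, 15/41) → index 1
j=2: u_2=173/660 ∈ [7/41, 15/41) → index 1
j=3: u_3=233/660 ∈ [7/41, 15/41) → index 1
j=4: u_4=293/660 ∈ [18/41, 21/41) → index 5
j=5: u_5=353/660 ∈ [21/41, 22/41) → index 6
j=6: u_6=413/660 ∈ [22/41, 28/41) → index 8
j=7: u_7=43/60 ∈ [28/41, 36/41) → index 9
j=8: u_8=533/660 ∈ [28/41, 36/41) → index 9
j=9: u_9=593/660 ∈ [36/41, 1) → index 10
j=10: u_10=653/660 ∈ [36/41, 1) → index 10

0 1 1 1 5 6 8 9 9 10 10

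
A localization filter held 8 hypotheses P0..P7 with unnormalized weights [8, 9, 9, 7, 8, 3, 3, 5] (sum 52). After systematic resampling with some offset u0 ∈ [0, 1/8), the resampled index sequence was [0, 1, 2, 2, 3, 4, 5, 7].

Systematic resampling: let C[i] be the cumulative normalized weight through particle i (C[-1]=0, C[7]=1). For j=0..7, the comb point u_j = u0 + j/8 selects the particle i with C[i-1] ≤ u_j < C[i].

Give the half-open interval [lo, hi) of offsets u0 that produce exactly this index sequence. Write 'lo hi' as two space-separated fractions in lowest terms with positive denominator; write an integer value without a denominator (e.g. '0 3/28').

1/13 5/52

C = [2/13, 17/52, 1/2, 33/52, 41/52, 11/13, 47/52, 1]
j=0 picked index 0: u0 ∈ [0, 2/13)
j=1 picked index 1: u0 ∈ [3/104, 21/104)
j=2 picked index 2: u0 ∈ [1/13, 1/4)
j=3 picked index 2: u0 ∈ [-5/104, 1/8)
j=4 picked index 3: u0 ∈ [0, 7/52)
j=5 picked index 4: u0 ∈ [1/104, 17/104)
j=6 picked index 5: u0 ∈ [1/26, 5/52)
j=7 picked index 7: u0 ∈ [3/104, 1/8)
intersection: [1/13, 5/52)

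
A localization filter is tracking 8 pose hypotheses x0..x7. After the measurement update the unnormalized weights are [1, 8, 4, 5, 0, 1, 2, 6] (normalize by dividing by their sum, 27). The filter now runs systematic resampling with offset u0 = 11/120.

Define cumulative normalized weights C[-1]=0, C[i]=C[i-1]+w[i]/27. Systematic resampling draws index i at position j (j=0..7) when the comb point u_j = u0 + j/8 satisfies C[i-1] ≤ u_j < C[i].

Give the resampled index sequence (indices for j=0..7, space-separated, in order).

1 1 2 2 3 6 7 7

C = [1/27, 1/3, 13/27, 2/3, 2/3, 19/27, 7/9, 1]
j=0: u_0=11/120 ∈ [1/27, 1/3) → index 1
j=1: u_1=13/60 ∈ [1/27, 1/3) → index 1
j=2: u_2=41/120 ∈ [1/3, 13/27) → index 2
j=3: u_3=7/15 ∈ [1/3, 13/27) → index 2
j=4: u_4=71/120 ∈ [13/27, 2/3) → index 3
j=5: u_5=43/60 ∈ [19/27, 7/9) → index 6
j=6: u_6=101/120 ∈ [7/9, 1) → index 7
j=7: u_7=29/30 ∈ [7/9, 1) → index 7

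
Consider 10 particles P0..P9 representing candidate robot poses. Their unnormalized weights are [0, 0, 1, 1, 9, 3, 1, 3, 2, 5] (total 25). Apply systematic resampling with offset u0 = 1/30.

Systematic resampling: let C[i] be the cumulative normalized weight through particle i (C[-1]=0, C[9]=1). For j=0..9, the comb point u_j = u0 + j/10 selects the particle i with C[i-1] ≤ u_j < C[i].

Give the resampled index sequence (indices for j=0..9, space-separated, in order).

C = [0, 0, 1/25, 2/25, 11/25, 14/25, 3/5, 18/25, 4/5, 1]
j=0: u_0=1/30 ∈ [0, 1/25) → index 2
j=1: u_1=2/15 ∈ [2/25, 11/25) → index 4
j=2: u_2=7/30 ∈ [2/25, 11/25) → index 4
j=3: u_3=1/3 ∈ [2/25, 11/25) → index 4
j=4: u_4=13/30 ∈ [2/25, 11/25) → index 4
j=5: u_5=8/15 ∈ [11/25, 14/25) → index 5
j=6: u_6=19/30 ∈ [3/5, 18/25) → index 7
j=7: u_7=11/15 ∈ [18/25, 4/5) → index 8
j=8: u_8=5/6 ∈ [4/5, 1) → index 9
j=9: u_9=14/15 ∈ [4/5, 1) → index 9

2 4 4 4 4 5 7 8 9 9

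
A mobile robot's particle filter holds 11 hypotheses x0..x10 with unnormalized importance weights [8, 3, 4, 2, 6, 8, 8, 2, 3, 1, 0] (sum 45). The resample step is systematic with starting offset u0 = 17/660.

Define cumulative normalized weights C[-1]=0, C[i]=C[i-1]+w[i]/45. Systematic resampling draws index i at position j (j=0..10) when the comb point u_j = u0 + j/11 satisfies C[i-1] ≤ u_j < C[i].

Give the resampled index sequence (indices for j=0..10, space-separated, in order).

0 0 1 2 4 4 5 5 6 6 8

C = [8/45, 11/45, 1/3, 17/45, 23/45, 31/45, 13/15, 41/45, 44/45, 1, 1]
j=0: u_0=17/660 ∈ [0, 8/45) → index 0
j=1: u_1=7/60 ∈ [0, 8/45) → index 0
j=2: u_2=137/660 ∈ [8/45, 11/45) → index 1
j=3: u_3=197/660 ∈ [11/45, 1/3) → index 2
j=4: u_4=257/660 ∈ [17/45, 23/45) → index 4
j=5: u_5=317/660 ∈ [17/45, 23/45) → index 4
j=6: u_6=377/660 ∈ [23/45, 31/45) → index 5
j=7: u_7=437/660 ∈ [23/45, 31/45) → index 5
j=8: u_8=497/660 ∈ [31/45, 13/15) → index 6
j=9: u_9=557/660 ∈ [31/45, 13/15) → index 6
j=10: u_10=617/660 ∈ [41/45, 44/45) → index 8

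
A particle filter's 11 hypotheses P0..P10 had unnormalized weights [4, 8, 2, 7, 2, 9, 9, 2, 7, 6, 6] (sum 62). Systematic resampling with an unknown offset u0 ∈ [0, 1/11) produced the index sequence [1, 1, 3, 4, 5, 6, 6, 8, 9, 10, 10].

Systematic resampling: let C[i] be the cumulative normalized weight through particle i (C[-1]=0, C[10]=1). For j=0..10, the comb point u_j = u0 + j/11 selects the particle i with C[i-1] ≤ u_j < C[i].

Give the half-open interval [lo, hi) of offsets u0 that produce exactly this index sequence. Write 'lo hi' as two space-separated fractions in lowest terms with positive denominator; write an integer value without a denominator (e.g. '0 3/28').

29/341 1/11

C = [2/31, 6/31, 7/31, 21/62, 23/62, 16/31, 41/62, 43/62, 25/31, 28/31, 1]
j=0 picked index 1: u0 ∈ [2/31, 6/31)
j=1 picked index 1: u0 ∈ [-9/341, 35/341)
j=2 picked index 3: u0 ∈ [15/341, 107/682)
j=3 picked index 4: u0 ∈ [45/682, 67/682)
j=4 picked index 5: u0 ∈ [5/682, 52/341)
j=5 picked index 6: u0 ∈ [21/341, 141/682)
j=6 picked index 6: u0 ∈ [-10/341, 79/682)
j=7 picked index 8: u0 ∈ [39/682, 58/341)
j=8 picked index 9: u0 ∈ [27/341, 60/341)
j=9 picked index 10: u0 ∈ [29/341, 2/11)
j=10 picked index 10: u0 ∈ [-2/341, 1/11)
intersection: [29/341, 1/11)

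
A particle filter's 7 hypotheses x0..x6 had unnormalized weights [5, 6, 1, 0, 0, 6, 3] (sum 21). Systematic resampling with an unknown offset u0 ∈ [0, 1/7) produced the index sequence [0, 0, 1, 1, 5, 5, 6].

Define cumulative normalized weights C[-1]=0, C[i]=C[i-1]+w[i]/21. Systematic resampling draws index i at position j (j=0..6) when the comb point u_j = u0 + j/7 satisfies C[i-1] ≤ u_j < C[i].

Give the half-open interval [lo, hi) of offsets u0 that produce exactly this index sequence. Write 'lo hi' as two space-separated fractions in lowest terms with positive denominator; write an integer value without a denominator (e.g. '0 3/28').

C = [5/21, 11/21, 4/7, 4/7, 4/7, 6/7, 1]
j=0 picked index 0: u0 ∈ [0, 5/21)
j=1 picked index 0: u0 ∈ [-1/7, 2/21)
j=2 picked index 1: u0 ∈ [-1/21, 5/21)
j=3 picked index 1: u0 ∈ [-4/21, 2/21)
j=4 picked index 5: u0 ∈ [0, 2/7)
j=5 picked index 5: u0 ∈ [-1/7, 1/7)
j=6 picked index 6: u0 ∈ [0, 1/7)
intersection: [0, 2/21)

0 2/21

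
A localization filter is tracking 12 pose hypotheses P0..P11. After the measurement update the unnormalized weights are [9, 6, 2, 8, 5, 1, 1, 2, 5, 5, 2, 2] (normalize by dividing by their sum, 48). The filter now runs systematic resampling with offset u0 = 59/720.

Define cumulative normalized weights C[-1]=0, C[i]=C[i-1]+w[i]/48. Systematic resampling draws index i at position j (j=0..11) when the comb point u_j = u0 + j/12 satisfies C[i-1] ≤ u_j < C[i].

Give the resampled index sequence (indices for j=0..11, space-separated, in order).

0 0 1 2 3 3 4 6 8 9 9 11

C = [3/16, 5/16, 17/48, 25/48, 5/8, 31/48, 2/3, 17/24, 13/16, 11/12, 23/24, 1]
j=0: u_0=59/720 ∈ [0, 3/16) → index 0
j=1: u_1=119/720 ∈ [0, 3/16) → index 0
j=2: u_2=179/720 ∈ [3/16, 5/16) → index 1
j=3: u_3=239/720 ∈ [5/16, 17/48) → index 2
j=4: u_4=299/720 ∈ [17/48, 25/48) → index 3
j=5: u_5=359/720 ∈ [17/48, 25/48) → index 3
j=6: u_6=419/720 ∈ [25/48, 5/8) → index 4
j=7: u_7=479/720 ∈ [31/48, 2/3) → index 6
j=8: u_8=539/720 ∈ [17/24, 13/16) → index 8
j=9: u_9=599/720 ∈ [13/16, 11/12) → index 9
j=10: u_10=659/720 ∈ [13/16, 11/12) → index 9
j=11: u_11=719/720 ∈ [23/24, 1) → index 11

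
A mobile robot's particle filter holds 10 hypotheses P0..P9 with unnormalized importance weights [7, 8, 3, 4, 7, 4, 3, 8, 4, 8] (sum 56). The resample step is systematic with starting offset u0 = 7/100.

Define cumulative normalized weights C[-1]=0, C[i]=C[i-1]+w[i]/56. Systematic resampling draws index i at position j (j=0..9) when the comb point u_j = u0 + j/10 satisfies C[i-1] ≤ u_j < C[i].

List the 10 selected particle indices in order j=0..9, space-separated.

0 1 2 3 4 5 7 7 9 9

C = [1/8, 15/56, 9/28, 11/28, 29/56, 33/56, 9/14, 11/14, 6/7, 1]
j=0: u_0=7/100 ∈ [0, 1/8) → index 0
j=1: u_1=17/100 ∈ [1/8, 15/56) → index 1
j=2: u_2=27/100 ∈ [15/56, 9/28) → index 2
j=3: u_3=37/100 ∈ [9/28, 11/28) → index 3
j=4: u_4=47/100 ∈ [11/28, 29/56) → index 4
j=5: u_5=57/100 ∈ [29/56, 33/56) → index 5
j=6: u_6=67/100 ∈ [9/14, 11/14) → index 7
j=7: u_7=77/100 ∈ [9/14, 11/14) → index 7
j=8: u_8=87/100 ∈ [6/7, 1) → index 9
j=9: u_9=97/100 ∈ [6/7, 1) → index 9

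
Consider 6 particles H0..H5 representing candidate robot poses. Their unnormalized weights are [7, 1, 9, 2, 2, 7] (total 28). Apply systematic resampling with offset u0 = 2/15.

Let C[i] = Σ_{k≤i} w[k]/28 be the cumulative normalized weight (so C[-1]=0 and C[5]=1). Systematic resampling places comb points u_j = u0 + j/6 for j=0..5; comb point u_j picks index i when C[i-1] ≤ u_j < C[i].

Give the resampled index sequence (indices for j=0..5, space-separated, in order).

0 2 2 3 5 5

C = [1/4, 2/7, 17/28, 19/28, 3/4, 1]
j=0: u_0=2/15 ∈ [0, 1/4) → index 0
j=1: u_1=3/10 ∈ [2/7, 17/28) → index 2
j=2: u_2=7/15 ∈ [2/7, 17/28) → index 2
j=3: u_3=19/30 ∈ [17/28, 19/28) → index 3
j=4: u_4=4/5 ∈ [3/4, 1) → index 5
j=5: u_5=29/30 ∈ [3/4, 1) → index 5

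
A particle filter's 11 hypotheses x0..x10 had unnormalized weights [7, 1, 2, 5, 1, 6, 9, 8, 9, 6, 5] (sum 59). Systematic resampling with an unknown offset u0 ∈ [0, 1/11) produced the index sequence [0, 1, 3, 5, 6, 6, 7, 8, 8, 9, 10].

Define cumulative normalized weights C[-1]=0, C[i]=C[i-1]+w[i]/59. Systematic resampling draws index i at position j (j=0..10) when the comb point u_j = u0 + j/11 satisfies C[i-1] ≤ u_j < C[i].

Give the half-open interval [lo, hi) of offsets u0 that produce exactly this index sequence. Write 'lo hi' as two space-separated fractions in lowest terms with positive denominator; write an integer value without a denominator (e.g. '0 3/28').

18/649 29/649

C = [7/59, 8/59, 10/59, 15/59, 16/59, 22/59, 31/59, 39/59, 48/59, 54/59, 1]
j=0 picked index 0: u0 ∈ [0, 7/59)
j=1 picked index 1: u0 ∈ [18/649, 29/649)
j=2 picked index 3: u0 ∈ [-8/649, 47/649)
j=3 picked index 5: u0 ∈ [-1/649, 65/649)
j=4 picked index 6: u0 ∈ [6/649, 105/649)
j=5 picked index 6: u0 ∈ [-53/649, 46/649)
j=6 picked index 7: u0 ∈ [-13/649, 75/649)
j=7 picked index 8: u0 ∈ [16/649, 115/649)
j=8 picked index 8: u0 ∈ [-43/649, 56/649)
j=9 picked index 9: u0 ∈ [-3/649, 63/649)
j=10 picked index 10: u0 ∈ [4/649, 1/11)
intersection: [18/649, 29/649)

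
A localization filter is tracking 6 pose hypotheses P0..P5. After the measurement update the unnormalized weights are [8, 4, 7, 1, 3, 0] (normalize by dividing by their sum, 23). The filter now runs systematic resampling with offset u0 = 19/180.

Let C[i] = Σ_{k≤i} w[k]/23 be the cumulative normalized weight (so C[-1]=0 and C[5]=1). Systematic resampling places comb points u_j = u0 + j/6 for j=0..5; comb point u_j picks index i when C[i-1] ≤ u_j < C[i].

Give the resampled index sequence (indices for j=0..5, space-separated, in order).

C = [8/23, 12/23, 19/23, 20/23, 1, 1]
j=0: u_0=19/180 ∈ [0, 8/23) → index 0
j=1: u_1=49/180 ∈ [0, 8/23) → index 0
j=2: u_2=79/180 ∈ [8/23, 12/23) → index 1
j=3: u_3=109/180 ∈ [12/23, 19/23) → index 2
j=4: u_4=139/180 ∈ [12/23, 19/23) → index 2
j=5: u_5=169/180 ∈ [20/23, 1) → index 4

0 0 1 2 2 4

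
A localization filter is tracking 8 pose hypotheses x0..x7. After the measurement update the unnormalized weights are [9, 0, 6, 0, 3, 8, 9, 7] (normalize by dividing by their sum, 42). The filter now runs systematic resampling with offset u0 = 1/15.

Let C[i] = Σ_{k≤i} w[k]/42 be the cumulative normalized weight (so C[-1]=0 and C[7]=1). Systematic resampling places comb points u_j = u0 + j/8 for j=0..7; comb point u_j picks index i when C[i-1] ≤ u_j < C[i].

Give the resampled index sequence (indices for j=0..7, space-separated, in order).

C = [3/14, 3/14, 5/14, 5/14, 3/7, 13/21, 5/6, 1]
j=0: u_0=1/15 ∈ [0, 3/14) → index 0
j=1: u_1=23/120 ∈ [0, 3/14) → index 0
j=2: u_2=19/60 ∈ [3/14, 5/14) → index 2
j=3: u_3=53/120 ∈ [3/7, 13/21) → index 5
j=4: u_4=17/30 ∈ [3/7, 13/21) → index 5
j=5: u_5=83/120 ∈ [13/21, 5/6) → index 6
j=6: u_6=49/60 ∈ [13/21, 5/6) → index 6
j=7: u_7=113/120 ∈ [5/6, 1) → index 7

0 0 2 5 5 6 6 7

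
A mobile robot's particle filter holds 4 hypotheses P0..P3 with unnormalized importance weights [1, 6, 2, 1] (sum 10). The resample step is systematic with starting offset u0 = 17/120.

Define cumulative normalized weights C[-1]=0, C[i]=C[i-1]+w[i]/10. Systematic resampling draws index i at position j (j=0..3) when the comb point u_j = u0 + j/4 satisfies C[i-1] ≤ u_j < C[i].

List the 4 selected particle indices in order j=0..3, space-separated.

C = [1/10, 7/10, 9/10, 1]
j=0: u_0=17/120 ∈ [1/10, 7/10) → index 1
j=1: u_1=47/120 ∈ [1/10, 7/10) → index 1
j=2: u_2=77/120 ∈ [1/10, 7/10) → index 1
j=3: u_3=107/120 ∈ [7/10, 9/10) → index 2

1 1 1 2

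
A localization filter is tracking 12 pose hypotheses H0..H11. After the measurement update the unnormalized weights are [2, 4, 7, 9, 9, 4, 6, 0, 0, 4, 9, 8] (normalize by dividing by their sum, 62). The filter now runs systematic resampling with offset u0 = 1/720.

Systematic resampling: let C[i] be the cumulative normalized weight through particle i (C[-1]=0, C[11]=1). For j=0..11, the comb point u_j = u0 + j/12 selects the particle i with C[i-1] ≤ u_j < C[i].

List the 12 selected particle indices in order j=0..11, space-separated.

0 1 2 3 3 4 5 6 9 10 10 11

C = [1/31, 3/31, 13/62, 11/31, 1/2, 35/62, 41/62, 41/62, 41/62, 45/62, 27/31, 1]
j=0: u_0=1/720 ∈ [0, 1/31) → index 0
j=1: u_1=61/720 ∈ [1/31, 3/31) → index 1
j=2: u_2=121/720 ∈ [3/31, 13/62) → index 2
j=3: u_3=181/720 ∈ [13/62, 11/31) → index 3
j=4: u_4=241/720 ∈ [13/62, 11/31) → index 3
j=5: u_5=301/720 ∈ [11/31, 1/2) → index 4
j=6: u_6=361/720 ∈ [1/2, 35/62) → index 5
j=7: u_7=421/720 ∈ [35/62, 41/62) → index 6
j=8: u_8=481/720 ∈ [41/62, 45/62) → index 9
j=9: u_9=541/720 ∈ [45/62, 27/31) → index 10
j=10: u_10=601/720 ∈ [45/62, 27/31) → index 10
j=11: u_11=661/720 ∈ [27/31, 1) → index 11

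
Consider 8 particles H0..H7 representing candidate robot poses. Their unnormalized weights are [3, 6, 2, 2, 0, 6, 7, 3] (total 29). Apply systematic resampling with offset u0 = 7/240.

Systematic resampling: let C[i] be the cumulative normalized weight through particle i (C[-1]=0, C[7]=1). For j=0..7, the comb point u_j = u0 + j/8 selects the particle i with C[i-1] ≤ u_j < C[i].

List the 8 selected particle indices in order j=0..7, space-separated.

C = [3/29, 9/29, 11/29, 13/29, 13/29, 19/29, 26/29, 1]
j=0: u_0=7/240 ∈ [0, 3/29) → index 0
j=1: u_1=37/240 ∈ [3/29, 9/29) → index 1
j=2: u_2=67/240 ∈ [3/29, 9/29) → index 1
j=3: u_3=97/240 ∈ [11/29, 13/29) → index 3
j=4: u_4=127/240 ∈ [13/29, 19/29) → index 5
j=5: u_5=157/240 ∈ [13/29, 19/29) → index 5
j=6: u_6=187/240 ∈ [19/29, 26/29) → index 6
j=7: u_7=217/240 ∈ [26/29, 1) → index 7

0 1 1 3 5 5 6 7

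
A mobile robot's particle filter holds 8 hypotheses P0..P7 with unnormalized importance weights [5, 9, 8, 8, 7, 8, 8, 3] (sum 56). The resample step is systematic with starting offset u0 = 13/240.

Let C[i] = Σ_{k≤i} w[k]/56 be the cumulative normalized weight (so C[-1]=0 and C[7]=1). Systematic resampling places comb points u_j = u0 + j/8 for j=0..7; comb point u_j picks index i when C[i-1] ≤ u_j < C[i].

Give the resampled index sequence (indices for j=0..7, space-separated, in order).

C = [5/56, 1/4, 11/28, 15/28, 37/56, 45/56, 53/56, 1]
j=0: u_0=13/240 ∈ [0, 5/56) → index 0
j=1: u_1=43/240 ∈ [5/56, 1/4) → index 1
j=2: u_2=73/240 ∈ [1/4, 11/28) → index 2
j=3: u_3=103/240 ∈ [11/28, 15/28) → index 3
j=4: u_4=133/240 ∈ [15/28, 37/56) → index 4
j=5: u_5=163/240 ∈ [37/56, 45/56) → index 5
j=6: u_6=193/240 ∈ [45/56, 53/56) → index 6
j=7: u_7=223/240 ∈ [45/56, 53/56) → index 6

0 1 2 3 4 5 6 6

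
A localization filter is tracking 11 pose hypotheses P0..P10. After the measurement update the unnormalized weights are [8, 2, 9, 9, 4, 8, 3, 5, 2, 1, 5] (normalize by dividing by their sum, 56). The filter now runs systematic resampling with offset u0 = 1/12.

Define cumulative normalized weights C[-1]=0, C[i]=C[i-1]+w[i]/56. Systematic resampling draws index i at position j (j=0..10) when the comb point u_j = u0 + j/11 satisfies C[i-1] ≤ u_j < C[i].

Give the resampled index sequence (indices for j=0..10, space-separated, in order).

0 1 2 3 3 4 5 6 7 9 10

C = [1/7, 5/28, 19/56, 1/2, 4/7, 5/7, 43/56, 6/7, 25/28, 51/56, 1]
j=0: u_0=1/12 ∈ [0, 1/7) → index 0
j=1: u_1=23/132 ∈ [1/7, 5/28) → index 1
j=2: u_2=35/132 ∈ [5/28, 19/56) → index 2
j=3: u_3=47/132 ∈ [19/56, 1/2) → index 3
j=4: u_4=59/132 ∈ [19/56, 1/2) → index 3
j=5: u_5=71/132 ∈ [1/2, 4/7) → index 4
j=6: u_6=83/132 ∈ [4/7, 5/7) → index 5
j=7: u_7=95/132 ∈ [5/7, 43/56) → index 6
j=8: u_8=107/132 ∈ [43/56, 6/7) → index 7
j=9: u_9=119/132 ∈ [25/28, 51/56) → index 9
j=10: u_10=131/132 ∈ [51/56, 1) → index 10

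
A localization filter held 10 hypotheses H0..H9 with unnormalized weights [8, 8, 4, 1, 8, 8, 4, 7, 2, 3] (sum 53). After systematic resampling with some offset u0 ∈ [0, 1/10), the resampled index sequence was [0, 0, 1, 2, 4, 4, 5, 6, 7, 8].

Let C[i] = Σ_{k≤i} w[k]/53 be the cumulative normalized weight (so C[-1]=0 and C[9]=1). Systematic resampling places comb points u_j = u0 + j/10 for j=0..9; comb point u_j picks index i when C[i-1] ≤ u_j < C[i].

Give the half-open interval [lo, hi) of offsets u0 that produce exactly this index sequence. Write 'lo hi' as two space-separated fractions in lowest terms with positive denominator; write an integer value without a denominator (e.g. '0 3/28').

3/530 23/530

C = [8/53, 16/53, 20/53, 21/53, 29/53, 37/53, 41/53, 48/53, 50/53, 1]
j=0 picked index 0: u0 ∈ [0, 8/53)
j=1 picked index 0: u0 ∈ [-1/10, 27/530)
j=2 picked index 1: u0 ∈ [-13/265, 27/265)
j=3 picked index 2: u0 ∈ [1/530, 41/530)
j=4 picked index 4: u0 ∈ [-1/265, 39/265)
j=5 picked index 4: u0 ∈ [-11/106, 5/106)
j=6 picked index 5: u0 ∈ [-14/265, 26/265)
j=7 picked index 6: u0 ∈ [-1/530, 39/530)
j=8 picked index 7: u0 ∈ [-7/265, 28/265)
j=9 picked index 8: u0 ∈ [3/530, 23/530)
intersection: [3/530, 23/530)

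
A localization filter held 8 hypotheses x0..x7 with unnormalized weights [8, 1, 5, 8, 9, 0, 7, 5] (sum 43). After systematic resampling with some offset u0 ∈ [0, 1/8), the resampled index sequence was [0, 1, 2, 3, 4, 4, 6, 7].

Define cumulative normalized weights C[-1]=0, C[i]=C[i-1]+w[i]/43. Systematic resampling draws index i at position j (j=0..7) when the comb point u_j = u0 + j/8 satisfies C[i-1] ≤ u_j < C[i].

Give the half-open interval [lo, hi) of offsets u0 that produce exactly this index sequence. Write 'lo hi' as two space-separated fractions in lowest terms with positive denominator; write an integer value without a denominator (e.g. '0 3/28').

21/344 13/172

C = [8/43, 9/43, 14/43, 22/43, 31/43, 31/43, 38/43, 1]
j=0 picked index 0: u0 ∈ [0, 8/43)
j=1 picked index 1: u0 ∈ [21/344, 29/344)
j=2 picked index 2: u0 ∈ [-7/172, 13/172)
j=3 picked index 3: u0 ∈ [-17/344, 47/344)
j=4 picked index 4: u0 ∈ [1/86, 19/86)
j=5 picked index 4: u0 ∈ [-39/344, 33/344)
j=6 picked index 6: u0 ∈ [-5/172, 23/172)
j=7 picked index 7: u0 ∈ [3/344, 1/8)
intersection: [21/344, 13/172)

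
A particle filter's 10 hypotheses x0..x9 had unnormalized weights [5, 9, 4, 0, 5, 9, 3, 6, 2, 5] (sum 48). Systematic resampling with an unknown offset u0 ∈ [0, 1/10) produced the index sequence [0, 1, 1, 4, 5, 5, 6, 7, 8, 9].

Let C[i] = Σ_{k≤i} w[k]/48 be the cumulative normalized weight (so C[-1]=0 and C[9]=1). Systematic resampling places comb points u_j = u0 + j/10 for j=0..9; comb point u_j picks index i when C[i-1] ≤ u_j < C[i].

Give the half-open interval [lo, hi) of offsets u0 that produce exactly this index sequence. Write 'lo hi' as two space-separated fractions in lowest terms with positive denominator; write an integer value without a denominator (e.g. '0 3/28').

19/240 11/120

C = [5/48, 7/24, 3/8, 3/8, 23/48, 2/3, 35/48, 41/48, 43/48, 1]
j=0 picked index 0: u0 ∈ [0, 5/48)
j=1 picked index 1: u0 ∈ [1/240, 23/120)
j=2 picked index 1: u0 ∈ [-23/240, 11/120)
j=3 picked index 4: u0 ∈ [3/40, 43/240)
j=4 picked index 5: u0 ∈ [19/240, 4/15)
j=5 picked index 5: u0 ∈ [-1/48, 1/6)
j=6 picked index 6: u0 ∈ [1/15, 31/240)
j=7 picked index 7: u0 ∈ [7/240, 37/240)
j=8 picked index 8: u0 ∈ [13/240, 23/240)
j=9 picked index 9: u0 ∈ [-1/240, 1/10)
intersection: [19/240, 11/120)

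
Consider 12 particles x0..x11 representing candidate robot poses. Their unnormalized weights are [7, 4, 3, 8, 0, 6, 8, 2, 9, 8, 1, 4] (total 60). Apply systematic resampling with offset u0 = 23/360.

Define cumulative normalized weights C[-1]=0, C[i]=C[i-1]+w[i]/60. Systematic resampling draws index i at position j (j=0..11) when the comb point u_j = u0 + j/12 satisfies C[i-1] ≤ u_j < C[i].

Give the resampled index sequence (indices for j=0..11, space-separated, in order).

0 1 2 3 5 6 6 8 8 9 9 11

C = [7/60, 11/60, 7/30, 11/30, 11/30, 7/15, 3/5, 19/30, 47/60, 11/12, 14/15, 1]
j=0: u_0=23/360 ∈ [0, 7/60) → index 0
j=1: u_1=53/360 ∈ [7/60, 11/60) → index 1
j=2: u_2=83/360 ∈ [11/60, 7/30) → index 2
j=3: u_3=113/360 ∈ [7/30, 11/30) → index 3
j=4: u_4=143/360 ∈ [11/30, 7/15) → index 5
j=5: u_5=173/360 ∈ [7/15, 3/5) → index 6
j=6: u_6=203/360 ∈ [7/15, 3/5) → index 6
j=7: u_7=233/360 ∈ [19/30, 47/60) → index 8
j=8: u_8=263/360 ∈ [19/30, 47/60) → index 8
j=9: u_9=293/360 ∈ [47/60, 11/12) → index 9
j=10: u_10=323/360 ∈ [47/60, 11/12) → index 9
j=11: u_11=353/360 ∈ [14/15, 1) → index 11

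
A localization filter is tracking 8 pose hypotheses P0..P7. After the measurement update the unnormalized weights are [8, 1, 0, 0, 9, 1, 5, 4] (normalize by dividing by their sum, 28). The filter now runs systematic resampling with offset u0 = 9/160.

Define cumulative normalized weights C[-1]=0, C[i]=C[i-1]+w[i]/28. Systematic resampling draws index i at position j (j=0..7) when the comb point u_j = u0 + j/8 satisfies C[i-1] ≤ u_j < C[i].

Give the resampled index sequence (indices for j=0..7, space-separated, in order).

0 0 1 4 4 6 6 7

C = [2/7, 9/28, 9/28, 9/28, 9/14, 19/28, 6/7, 1]
j=0: u_0=9/160 ∈ [0, 2/7) → index 0
j=1: u_1=29/160 ∈ [0, 2/7) → index 0
j=2: u_2=49/160 ∈ [2/7, 9/28) → index 1
j=3: u_3=69/160 ∈ [9/28, 9/14) → index 4
j=4: u_4=89/160 ∈ [9/28, 9/14) → index 4
j=5: u_5=109/160 ∈ [19/28, 6/7) → index 6
j=6: u_6=129/160 ∈ [19/28, 6/7) → index 6
j=7: u_7=149/160 ∈ [6/7, 1) → index 7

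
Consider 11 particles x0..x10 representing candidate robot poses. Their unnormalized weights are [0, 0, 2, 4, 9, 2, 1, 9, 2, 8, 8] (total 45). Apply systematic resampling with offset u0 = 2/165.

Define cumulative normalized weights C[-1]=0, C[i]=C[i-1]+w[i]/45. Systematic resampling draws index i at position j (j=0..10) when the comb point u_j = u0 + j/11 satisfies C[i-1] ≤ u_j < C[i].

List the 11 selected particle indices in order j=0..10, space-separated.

C = [0, 0, 2/45, 2/15, 1/3, 17/45, 2/5, 3/5, 29/45, 37/45, 1]
j=0: u_0=2/165 ∈ [0, 2/45) → index 2
j=1: u_1=17/165 ∈ [2/45, 2/15) → index 3
j=2: u_2=32/165 ∈ [2/15, 1/3) → index 4
j=3: u_3=47/165 ∈ [2/15, 1/3) → index 4
j=4: u_4=62/165 ∈ [1/3, 17/45) → index 5
j=5: u_5=7/15 ∈ [2/5, 3/5) → index 7
j=6: u_6=92/165 ∈ [2/5, 3/5) → index 7
j=7: u_7=107/165 ∈ [29/45, 37/45) → index 9
j=8: u_8=122/165 ∈ [29/45, 37/45) → index 9
j=9: u_9=137/165 ∈ [37/45, 1) → index 10
j=10: u_10=152/165 ∈ [37/45, 1) → index 10

2 3 4 4 5 7 7 9 9 10 10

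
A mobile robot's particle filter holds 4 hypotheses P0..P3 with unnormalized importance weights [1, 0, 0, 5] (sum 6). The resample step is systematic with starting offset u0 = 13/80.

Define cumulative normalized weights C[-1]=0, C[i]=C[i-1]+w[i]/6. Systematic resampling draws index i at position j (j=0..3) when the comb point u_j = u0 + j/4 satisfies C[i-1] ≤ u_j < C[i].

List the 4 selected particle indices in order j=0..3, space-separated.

C = [1/6, 1/6, 1/6, 1]
j=0: u_0=13/80 ∈ [0, 1/6) → index 0
j=1: u_1=33/80 ∈ [1/6, 1) → index 3
j=2: u_2=53/80 ∈ [1/6, 1) → index 3
j=3: u_3=73/80 ∈ [1/6, 1) → index 3

0 3 3 3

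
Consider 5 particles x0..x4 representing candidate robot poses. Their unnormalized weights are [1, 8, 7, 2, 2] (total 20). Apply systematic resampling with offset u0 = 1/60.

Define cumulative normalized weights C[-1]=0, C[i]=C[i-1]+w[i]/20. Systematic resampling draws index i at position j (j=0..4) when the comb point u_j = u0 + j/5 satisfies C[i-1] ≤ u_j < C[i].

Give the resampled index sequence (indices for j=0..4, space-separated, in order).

0 1 1 2 3

C = [1/20, 9/20, 4/5, 9/10, 1]
j=0: u_0=1/60 ∈ [0, 1/20) → index 0
j=1: u_1=13/60 ∈ [1/20, 9/20) → index 1
j=2: u_2=5/12 ∈ [1/20, 9/20) → index 1
j=3: u_3=37/60 ∈ [9/20, 4/5) → index 2
j=4: u_4=49/60 ∈ [4/5, 9/10) → index 3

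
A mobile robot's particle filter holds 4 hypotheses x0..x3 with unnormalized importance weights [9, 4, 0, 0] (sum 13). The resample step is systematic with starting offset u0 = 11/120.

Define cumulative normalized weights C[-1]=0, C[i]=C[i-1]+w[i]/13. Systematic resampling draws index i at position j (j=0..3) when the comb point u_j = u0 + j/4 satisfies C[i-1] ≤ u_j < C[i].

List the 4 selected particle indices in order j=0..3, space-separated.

0 0 0 1

C = [9/13, 1, 1, 1]
j=0: u_0=11/120 ∈ [0, 9/13) → index 0
j=1: u_1=41/120 ∈ [0, 9/13) → index 0
j=2: u_2=71/120 ∈ [0, 9/13) → index 0
j=3: u_3=101/120 ∈ [9/13, 1) → index 1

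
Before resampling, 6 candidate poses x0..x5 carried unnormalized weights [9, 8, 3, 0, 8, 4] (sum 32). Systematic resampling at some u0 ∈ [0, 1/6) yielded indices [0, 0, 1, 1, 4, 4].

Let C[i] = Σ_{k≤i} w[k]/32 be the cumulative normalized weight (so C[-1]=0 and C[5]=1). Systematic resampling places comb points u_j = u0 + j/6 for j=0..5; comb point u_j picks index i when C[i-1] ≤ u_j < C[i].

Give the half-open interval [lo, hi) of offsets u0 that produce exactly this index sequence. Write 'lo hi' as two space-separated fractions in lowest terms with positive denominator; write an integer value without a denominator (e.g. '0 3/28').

0 1/32

C = [9/32, 17/32, 5/8, 5/8, 7/8, 1]
j=0 picked index 0: u0 ∈ [0, 9/32)
j=1 picked index 0: u0 ∈ [-1/6, 11/96)
j=2 picked index 1: u0 ∈ [-5/96, 19/96)
j=3 picked index 1: u0 ∈ [-7/32, 1/32)
j=4 picked index 4: u0 ∈ [-1/24, 5/24)
j=5 picked index 4: u0 ∈ [-5/24, 1/24)
intersection: [0, 1/32)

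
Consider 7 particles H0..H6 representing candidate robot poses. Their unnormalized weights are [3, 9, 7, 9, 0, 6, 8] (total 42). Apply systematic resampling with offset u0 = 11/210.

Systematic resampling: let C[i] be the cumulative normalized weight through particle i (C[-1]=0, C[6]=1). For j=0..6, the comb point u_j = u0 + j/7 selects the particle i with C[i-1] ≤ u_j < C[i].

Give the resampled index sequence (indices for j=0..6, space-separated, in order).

C = [1/14, 2/7, 19/42, 2/3, 2/3, 17/21, 1]
j=0: u_0=11/210 ∈ [0, 1/14) → index 0
j=1: u_1=41/210 ∈ [1/14, 2/7) → index 1
j=2: u_2=71/210 ∈ [2/7, 19/42) → index 2
j=3: u_3=101/210 ∈ [19/42, 2/3) → index 3
j=4: u_4=131/210 ∈ [19/42, 2/3) → index 3
j=5: u_5=23/30 ∈ [2/3, 17/21) → index 5
j=6: u_6=191/210 ∈ [17/21, 1) → index 6

0 1 2 3 3 5 6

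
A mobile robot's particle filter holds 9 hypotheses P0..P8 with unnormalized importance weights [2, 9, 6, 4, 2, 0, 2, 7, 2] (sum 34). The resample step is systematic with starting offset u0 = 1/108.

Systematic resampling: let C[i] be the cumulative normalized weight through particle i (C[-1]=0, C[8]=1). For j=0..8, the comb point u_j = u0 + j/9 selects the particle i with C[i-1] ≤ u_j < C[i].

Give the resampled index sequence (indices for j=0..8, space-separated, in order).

C = [1/17, 11/34, 1/2, 21/34, 23/34, 23/34, 25/34, 16/17, 1]
j=0: u_0=1/108 ∈ [0, 1/17) → index 0
j=1: u_1=13/108 ∈ [1/17, 11/34) → index 1
j=2: u_2=25/108 ∈ [1/17, 11/34) → index 1
j=3: u_3=37/108 ∈ [11/34, 1/2) → index 2
j=4: u_4=49/108 ∈ [11/34, 1/2) → index 2
j=5: u_5=61/108 ∈ [1/2, 21/34) → index 3
j=6: u_6=73/108 ∈ [21/34, 23/34) → index 4
j=7: u_7=85/108 ∈ [25/34, 16/17) → index 7
j=8: u_8=97/108 ∈ [25/34, 16/17) → index 7

0 1 1 2 2 3 4 7 7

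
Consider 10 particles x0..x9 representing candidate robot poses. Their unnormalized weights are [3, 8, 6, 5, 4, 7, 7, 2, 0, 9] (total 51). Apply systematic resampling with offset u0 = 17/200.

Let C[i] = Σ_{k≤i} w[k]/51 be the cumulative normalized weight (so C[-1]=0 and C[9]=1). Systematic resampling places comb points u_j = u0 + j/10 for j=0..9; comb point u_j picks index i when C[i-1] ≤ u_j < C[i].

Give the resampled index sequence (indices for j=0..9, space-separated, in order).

C = [1/17, 11/51, 1/3, 22/51, 26/51, 11/17, 40/51, 14/17, 14/17, 1]
j=0: u_0=17/200 ∈ [1/17, 11/51) → index 1
j=1: u_1=37/200 ∈ [1/17, 11/51) → index 1
j=2: u_2=57/200 ∈ [11/51, 1/3) → index 2
j=3: u_3=77/200 ∈ [1/3, 22/51) → index 3
j=4: u_4=97/200 ∈ [22/51, 26/51) → index 4
j=5: u_5=117/200 ∈ [26/51, 11/17) → index 5
j=6: u_6=137/200 ∈ [11/17, 40/51) → index 6
j=7: u_7=157/200 ∈ [40/51, 14/17) → index 7
j=8: u_8=177/200 ∈ [14/17, 1) → index 9
j=9: u_9=197/200 ∈ [14/17, 1) → index 9

1 1 2 3 4 5 6 7 9 9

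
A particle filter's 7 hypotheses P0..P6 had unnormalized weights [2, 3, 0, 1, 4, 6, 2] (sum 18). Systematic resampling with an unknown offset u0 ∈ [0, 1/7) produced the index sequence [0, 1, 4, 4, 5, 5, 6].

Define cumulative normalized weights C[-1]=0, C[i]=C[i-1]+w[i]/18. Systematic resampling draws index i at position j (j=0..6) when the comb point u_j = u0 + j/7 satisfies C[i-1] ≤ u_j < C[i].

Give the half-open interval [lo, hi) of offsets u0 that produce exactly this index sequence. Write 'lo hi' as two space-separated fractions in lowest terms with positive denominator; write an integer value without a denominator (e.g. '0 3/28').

1/21 1/9

C = [1/9, 5/18, 5/18, 1/3, 5/9, 8/9, 1]
j=0 picked index 0: u0 ∈ [0, 1/9)
j=1 picked index 1: u0 ∈ [-2/63, 17/126)
j=2 picked index 4: u0 ∈ [1/21, 17/63)
j=3 picked index 4: u0 ∈ [-2/21, 8/63)
j=4 picked index 5: u0 ∈ [-1/63, 20/63)
j=5 picked index 5: u0 ∈ [-10/63, 11/63)
j=6 picked index 6: u0 ∈ [2/63, 1/7)
intersection: [1/21, 1/9)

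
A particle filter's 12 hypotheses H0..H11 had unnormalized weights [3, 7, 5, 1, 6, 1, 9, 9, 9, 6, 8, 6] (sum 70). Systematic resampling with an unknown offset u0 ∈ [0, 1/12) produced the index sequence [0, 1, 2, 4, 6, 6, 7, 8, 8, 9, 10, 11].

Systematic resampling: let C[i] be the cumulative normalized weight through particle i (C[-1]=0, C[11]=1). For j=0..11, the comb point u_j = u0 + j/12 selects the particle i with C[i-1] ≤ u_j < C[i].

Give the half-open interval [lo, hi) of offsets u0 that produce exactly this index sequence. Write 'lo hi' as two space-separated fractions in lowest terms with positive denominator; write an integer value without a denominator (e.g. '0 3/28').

1/420 17/420

C = [3/70, 1/7, 3/14, 8/35, 11/35, 23/70, 16/35, 41/70, 5/7, 4/5, 32/35, 1]
j=0 picked index 0: u0 ∈ [0, 3/70)
j=1 picked index 1: u0 ∈ [-17/420, 5/84)
j=2 picked index 2: u0 ∈ [-1/42, 1/21)
j=3 picked index 4: u0 ∈ [-3/140, 9/140)
j=4 picked index 6: u0 ∈ [-1/210, 13/105)
j=5 picked index 6: u0 ∈ [-37/420, 17/420)
j=6 picked index 7: u0 ∈ [-3/70, 3/35)
j=7 picked index 8: u0 ∈ [1/420, 11/84)
j=8 picked index 8: u0 ∈ [-17/210, 1/21)
j=9 picked index 9: u0 ∈ [-1/28, 1/20)
j=10 picked index 10: u0 ∈ [-1/30, 17/210)
j=11 picked index 11: u0 ∈ [-1/420, 1/12)
intersection: [1/420, 17/420)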